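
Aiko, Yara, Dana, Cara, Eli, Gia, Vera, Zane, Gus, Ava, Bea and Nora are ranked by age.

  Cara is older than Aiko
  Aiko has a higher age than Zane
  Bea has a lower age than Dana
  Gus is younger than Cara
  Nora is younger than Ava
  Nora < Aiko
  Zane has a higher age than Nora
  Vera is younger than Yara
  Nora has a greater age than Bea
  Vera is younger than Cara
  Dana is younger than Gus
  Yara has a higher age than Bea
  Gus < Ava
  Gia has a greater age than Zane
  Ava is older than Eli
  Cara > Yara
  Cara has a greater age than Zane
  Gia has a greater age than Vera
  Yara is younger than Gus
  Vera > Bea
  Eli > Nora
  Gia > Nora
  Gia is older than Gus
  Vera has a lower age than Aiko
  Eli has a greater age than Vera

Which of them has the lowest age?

Vera is not least since Bea < Vera; Dana is not least since Bea < Dana; Yara is not least since Vera < Yara; Nora is not least since Bea < Nora; Gus is not least since Dana < Gus; Eli is not least since Nora < Eli; Zane is not least since Nora < Zane; Aiko is not least since Nora < Aiko; Cara is not least since Aiko < Cara; Ava is not least since Gus < Ava; Gia is not least since Nora < Gia.
Only Bea has nothing below it, so Bea is the lowest age.

Bea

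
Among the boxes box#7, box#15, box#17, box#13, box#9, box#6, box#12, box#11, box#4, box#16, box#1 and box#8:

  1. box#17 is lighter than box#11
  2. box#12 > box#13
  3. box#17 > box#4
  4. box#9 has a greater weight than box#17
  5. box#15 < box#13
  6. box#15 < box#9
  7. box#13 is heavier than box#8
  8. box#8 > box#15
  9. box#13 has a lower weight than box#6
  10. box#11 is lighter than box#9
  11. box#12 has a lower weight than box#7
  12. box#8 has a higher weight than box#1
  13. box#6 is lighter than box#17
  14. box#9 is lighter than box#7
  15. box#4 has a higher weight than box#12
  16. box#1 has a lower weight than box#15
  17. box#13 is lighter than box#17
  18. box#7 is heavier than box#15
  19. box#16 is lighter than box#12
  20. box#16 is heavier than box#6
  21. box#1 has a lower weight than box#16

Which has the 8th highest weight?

box#6

Piecing the relations together gives one ordering: box#1 < box#15 < box#8 < box#13 < box#6 < box#16 < box#12 < box#4 < box#17 < box#11 < box#9 < box#7.
The 8th largest is box#6.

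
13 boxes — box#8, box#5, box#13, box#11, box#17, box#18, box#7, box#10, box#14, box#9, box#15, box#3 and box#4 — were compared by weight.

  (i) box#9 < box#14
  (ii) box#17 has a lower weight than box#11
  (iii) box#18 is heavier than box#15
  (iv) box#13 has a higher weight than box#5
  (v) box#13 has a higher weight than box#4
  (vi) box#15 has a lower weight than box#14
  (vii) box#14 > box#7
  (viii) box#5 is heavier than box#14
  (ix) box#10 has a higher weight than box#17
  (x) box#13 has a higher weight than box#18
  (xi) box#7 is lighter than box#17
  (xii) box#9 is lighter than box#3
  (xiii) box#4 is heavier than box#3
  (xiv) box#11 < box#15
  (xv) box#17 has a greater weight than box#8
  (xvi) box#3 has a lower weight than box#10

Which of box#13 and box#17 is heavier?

box#13

Link the given pairs in sequence: box#17 < box#11; box#11 < box#15; box#15 < box#14; box#14 < box#5; box#5 < box#13.
Together: box#17 < box#11 < box#15 < box#14 < box#5 < box#13.
So box#17 < box#13; box#13 is the heavier of the two.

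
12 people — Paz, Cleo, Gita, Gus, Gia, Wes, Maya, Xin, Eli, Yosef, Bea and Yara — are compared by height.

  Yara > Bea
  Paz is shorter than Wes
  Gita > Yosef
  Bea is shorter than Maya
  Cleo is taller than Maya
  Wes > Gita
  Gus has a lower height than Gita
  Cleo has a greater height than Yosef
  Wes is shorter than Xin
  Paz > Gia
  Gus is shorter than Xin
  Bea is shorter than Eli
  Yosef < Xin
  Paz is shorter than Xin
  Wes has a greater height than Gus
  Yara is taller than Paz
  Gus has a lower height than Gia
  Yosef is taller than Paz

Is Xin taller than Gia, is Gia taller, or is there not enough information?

Gia < Paz < Yosef < Gita < Wes < Xin, by transitivity through Paz, Yosef, Gita, Wes.
So Xin is taller.

Xin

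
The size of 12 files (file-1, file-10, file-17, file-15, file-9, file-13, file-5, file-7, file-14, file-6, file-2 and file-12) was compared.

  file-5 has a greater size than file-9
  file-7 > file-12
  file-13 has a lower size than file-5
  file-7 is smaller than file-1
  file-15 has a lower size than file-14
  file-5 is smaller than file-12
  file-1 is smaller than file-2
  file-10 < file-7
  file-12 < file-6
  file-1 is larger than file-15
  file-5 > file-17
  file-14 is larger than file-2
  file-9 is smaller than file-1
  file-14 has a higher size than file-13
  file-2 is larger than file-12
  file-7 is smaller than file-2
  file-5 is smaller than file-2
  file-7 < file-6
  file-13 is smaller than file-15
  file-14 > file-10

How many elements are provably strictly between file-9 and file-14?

The relations place file-9 below file-14. An element lies strictly between them when it is forced above file-9 and also forced below file-14.
Above file-9: {file-5, file-12, file-7, file-6, file-1, file-2}. Below file-14: {file-13, file-15, file-17, file-10, file-5, file-12, file-7, file-1, file-2}.
Intersection: {file-5, file-12, file-7, file-1, file-2} — 5.

5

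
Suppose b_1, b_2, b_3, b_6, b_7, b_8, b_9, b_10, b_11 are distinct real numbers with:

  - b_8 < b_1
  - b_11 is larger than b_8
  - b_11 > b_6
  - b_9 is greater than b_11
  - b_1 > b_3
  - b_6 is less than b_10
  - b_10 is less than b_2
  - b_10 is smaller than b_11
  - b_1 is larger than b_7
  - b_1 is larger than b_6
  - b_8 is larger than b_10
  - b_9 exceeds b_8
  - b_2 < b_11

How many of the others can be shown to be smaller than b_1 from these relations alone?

5

From b_1 the given relations immediately reach b_6, b_3, b_8, b_7.
From those, b_10 — 5 in total.
Nothing else is reachable below b_1; 5 in all.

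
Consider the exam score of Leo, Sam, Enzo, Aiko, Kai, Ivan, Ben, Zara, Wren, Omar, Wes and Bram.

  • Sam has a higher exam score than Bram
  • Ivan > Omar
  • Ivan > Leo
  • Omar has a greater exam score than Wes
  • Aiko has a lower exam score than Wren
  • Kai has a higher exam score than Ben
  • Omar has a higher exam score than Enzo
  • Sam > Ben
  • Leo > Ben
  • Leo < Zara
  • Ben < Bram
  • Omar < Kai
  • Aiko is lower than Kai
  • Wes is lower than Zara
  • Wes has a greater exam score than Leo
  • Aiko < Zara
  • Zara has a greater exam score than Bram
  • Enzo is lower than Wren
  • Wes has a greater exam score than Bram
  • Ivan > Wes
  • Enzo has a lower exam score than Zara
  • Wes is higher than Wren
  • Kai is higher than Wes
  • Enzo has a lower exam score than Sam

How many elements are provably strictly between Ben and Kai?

Chaining upward from Ben reaches: Leo, Bram, Wes, Omar, Sam, Zara, Ivan.
Chaining downward from Kai reaches: Aiko, Enzo, Leo, Wren, Bram, Wes, Omar.
Strictly between Ben and Kai are those in both lists: Leo, Bram, Wes, Omar — 4 elements.

4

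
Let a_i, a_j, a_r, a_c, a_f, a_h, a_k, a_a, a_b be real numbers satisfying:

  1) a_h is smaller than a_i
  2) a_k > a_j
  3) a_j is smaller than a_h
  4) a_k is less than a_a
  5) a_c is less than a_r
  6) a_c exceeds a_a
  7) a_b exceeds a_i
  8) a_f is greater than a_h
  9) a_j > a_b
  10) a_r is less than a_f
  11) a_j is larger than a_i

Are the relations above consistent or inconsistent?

inconsistent

We have a_j < a_h stated directly, yet also a_h < a_i < a_b < a_j by chaining the others — so a_h < a_j. Contradiction.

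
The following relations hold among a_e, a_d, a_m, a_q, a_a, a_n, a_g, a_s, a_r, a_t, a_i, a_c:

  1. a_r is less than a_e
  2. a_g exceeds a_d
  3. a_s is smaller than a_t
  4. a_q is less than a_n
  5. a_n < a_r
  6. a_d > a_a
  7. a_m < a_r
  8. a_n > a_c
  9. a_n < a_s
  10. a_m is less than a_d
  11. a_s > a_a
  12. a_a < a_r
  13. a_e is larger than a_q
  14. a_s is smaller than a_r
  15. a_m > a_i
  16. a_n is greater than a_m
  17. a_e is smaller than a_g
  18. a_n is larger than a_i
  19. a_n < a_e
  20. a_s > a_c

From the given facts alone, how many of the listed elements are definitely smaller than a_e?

From a_e the given relations immediately reach a_q, a_n, a_r.
From those, a_c, a_i, a_m, a_a, a_s — 8 in total.
No other element is forced below a_e by the given relations, so the count is 8.

8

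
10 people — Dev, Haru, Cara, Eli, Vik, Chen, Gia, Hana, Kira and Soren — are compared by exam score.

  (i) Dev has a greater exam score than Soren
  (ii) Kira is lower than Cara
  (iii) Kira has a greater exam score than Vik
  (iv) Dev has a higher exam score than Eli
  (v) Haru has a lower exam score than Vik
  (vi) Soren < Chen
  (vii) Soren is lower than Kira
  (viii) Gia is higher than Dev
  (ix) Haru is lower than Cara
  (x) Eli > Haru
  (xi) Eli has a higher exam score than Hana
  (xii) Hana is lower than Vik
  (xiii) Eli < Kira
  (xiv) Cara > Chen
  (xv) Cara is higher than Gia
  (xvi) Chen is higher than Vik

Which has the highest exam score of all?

Cara

Haru is not greatest since Haru < Eli; Hana is not greatest since Hana < Vik; Soren is not greatest since Soren < Dev; Eli is not greatest since Eli < Dev; Dev is not greatest since Dev < Gia; Gia is not greatest since Gia < Cara; Vik is not greatest since Vik < Chen; Kira is not greatest since Kira < Cara; Chen is not greatest since Chen < Cara.
Only Cara has nothing above it, so Cara is the highest exam score.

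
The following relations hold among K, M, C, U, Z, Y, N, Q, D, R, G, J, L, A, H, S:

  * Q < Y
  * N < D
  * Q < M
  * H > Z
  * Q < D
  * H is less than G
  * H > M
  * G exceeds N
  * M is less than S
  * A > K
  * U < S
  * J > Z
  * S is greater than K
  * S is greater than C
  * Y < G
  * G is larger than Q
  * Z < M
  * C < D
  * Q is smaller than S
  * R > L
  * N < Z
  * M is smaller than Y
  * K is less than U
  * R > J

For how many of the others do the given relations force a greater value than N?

Directly above N: D, Z, G.
One step further: M, J, H (6 so far).
One step further: Y, S, R (9 so far).
No other element is forced above N by the given relations, so the count is 9.

9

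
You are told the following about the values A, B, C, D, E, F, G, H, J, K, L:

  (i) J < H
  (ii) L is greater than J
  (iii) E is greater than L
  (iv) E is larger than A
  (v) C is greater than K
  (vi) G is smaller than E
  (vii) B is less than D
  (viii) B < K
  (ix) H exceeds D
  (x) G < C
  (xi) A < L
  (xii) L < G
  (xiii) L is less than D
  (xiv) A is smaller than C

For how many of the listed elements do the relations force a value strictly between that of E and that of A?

Chaining upward from A reaches: L, D, G, C, H.
Chaining downward from E reaches: J, L, G.
Strictly between A and E are those in both lists: L, G — 2 elements.

2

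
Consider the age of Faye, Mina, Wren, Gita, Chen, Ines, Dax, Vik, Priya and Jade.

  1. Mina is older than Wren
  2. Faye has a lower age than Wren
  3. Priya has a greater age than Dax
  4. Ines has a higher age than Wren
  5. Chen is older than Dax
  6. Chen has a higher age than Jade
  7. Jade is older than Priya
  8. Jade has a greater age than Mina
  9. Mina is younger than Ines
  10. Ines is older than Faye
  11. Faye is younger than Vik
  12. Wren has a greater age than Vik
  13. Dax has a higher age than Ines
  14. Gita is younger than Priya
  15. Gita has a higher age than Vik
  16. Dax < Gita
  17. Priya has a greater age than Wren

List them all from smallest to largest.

Faye < Vik < Wren < Mina < Ines < Dax < Gita < Priya < Jade < Chen

Each adjacent pair is fixed by a given relation: Faye < Vik; Vik < Wren; Wren < Mina; Mina < Ines; Ines < Dax; Dax < Gita; Gita < Priya; Priya < Jade; Jade < Chen. Chaining them end to end gives the full order.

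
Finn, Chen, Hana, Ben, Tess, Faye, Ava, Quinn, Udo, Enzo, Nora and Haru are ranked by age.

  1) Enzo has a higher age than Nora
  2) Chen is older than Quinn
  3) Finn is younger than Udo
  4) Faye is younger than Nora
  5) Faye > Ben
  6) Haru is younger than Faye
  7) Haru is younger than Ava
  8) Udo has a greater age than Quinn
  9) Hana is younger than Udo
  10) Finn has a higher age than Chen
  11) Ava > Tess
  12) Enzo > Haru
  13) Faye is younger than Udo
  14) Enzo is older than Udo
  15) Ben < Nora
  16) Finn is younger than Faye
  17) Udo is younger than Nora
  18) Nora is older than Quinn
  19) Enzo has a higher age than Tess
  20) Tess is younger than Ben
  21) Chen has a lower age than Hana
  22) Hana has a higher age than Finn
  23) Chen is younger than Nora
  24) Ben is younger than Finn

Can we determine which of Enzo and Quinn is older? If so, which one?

Quinn < Chen < Finn < Faye < Udo < Nora < Enzo, by transitivity through Chen, Finn, Faye, Udo, Nora.
So Enzo is older.

Enzo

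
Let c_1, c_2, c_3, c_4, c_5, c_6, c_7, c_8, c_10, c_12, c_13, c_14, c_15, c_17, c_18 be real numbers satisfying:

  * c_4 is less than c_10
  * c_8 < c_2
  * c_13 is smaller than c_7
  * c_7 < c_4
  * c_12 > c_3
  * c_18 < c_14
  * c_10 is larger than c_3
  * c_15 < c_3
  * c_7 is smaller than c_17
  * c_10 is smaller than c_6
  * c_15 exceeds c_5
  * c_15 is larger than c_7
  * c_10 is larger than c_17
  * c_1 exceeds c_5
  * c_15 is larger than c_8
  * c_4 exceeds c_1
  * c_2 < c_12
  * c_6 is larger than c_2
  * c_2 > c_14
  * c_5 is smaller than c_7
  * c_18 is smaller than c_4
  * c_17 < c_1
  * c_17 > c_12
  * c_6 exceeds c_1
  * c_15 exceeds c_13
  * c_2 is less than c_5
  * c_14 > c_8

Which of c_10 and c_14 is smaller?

c_14

c_14 < c_2 and c_2 < c_5 give c_14 < c_5.
With c_5 < c_7: c_14 < c_2 < c_5 < c_7.
Then c_7 < c_15 extends the chain to c_15.
Then c_15 < c_3 extends the chain to c_3.
Then c_3 < c_12 extends the chain to c_12.
Then c_12 < c_17 extends the chain to c_17.
With c_17 < c_1: c_14 < c_2 < c_5 < c_7 < c_15 < c_3 < c_12 < c_17 < c_1.
Then c_1 < c_4 extends the chain to c_4.
Then c_4 < c_10 extends the chain to c_10.
So c_14 < c_10; c_14 is the smaller of the two.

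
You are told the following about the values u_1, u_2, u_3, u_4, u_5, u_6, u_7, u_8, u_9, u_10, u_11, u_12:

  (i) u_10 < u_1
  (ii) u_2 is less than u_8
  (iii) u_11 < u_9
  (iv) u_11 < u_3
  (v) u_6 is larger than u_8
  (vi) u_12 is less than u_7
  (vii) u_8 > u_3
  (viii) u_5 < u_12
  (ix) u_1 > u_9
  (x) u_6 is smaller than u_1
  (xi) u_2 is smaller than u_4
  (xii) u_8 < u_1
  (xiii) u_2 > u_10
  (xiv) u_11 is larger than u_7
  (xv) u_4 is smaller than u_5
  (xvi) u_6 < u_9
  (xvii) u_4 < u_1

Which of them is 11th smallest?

The consecutive relations fix a unique order: u_10 < u_2 < u_4 < u_5 < u_12 < u_7 < u_11 < u_3 < u_8 < u_6 < u_9 < u_1.
Counting 11 from the smallest end gives u_9.

u_9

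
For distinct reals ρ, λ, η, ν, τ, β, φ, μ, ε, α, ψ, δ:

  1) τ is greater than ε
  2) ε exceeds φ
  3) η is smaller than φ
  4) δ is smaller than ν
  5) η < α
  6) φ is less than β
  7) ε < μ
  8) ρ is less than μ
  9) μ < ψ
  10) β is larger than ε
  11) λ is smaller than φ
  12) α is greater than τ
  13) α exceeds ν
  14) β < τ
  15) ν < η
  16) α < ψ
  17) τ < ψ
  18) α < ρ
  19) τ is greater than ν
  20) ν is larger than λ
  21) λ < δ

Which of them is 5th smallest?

φ

Chaining the given pairs: λ < δ < ν < η < φ < ε < β < τ < α < ρ < μ < ψ.
Counting 5 from the smallest end gives φ.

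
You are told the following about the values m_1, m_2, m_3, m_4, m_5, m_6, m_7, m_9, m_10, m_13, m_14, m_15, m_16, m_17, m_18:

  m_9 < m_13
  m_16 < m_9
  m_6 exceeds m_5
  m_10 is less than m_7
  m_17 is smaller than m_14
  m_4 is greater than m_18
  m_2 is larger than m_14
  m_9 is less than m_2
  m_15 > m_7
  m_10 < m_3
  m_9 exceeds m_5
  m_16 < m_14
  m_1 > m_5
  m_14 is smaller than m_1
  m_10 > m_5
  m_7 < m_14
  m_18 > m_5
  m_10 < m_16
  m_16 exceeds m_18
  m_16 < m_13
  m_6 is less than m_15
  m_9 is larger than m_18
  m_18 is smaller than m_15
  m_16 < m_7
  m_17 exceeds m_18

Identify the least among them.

m_5

Chaining upward from m_5: directly above it, m_10, m_18, m_6, m_9, m_1; then m_16, m_17, m_4, m_7, m_2, m_15, m_13, m_3; then m_14.
That covers every other element, and nothing is given below m_5, so m_5 is the least.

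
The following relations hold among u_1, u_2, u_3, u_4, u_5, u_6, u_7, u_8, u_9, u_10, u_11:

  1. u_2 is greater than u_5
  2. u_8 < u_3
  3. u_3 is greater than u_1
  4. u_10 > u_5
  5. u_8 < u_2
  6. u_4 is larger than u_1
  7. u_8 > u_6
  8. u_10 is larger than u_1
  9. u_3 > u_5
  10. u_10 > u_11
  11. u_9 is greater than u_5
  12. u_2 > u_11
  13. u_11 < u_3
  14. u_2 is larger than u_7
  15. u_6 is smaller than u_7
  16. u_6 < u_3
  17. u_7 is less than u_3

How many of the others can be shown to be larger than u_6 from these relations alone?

4

From u_6 the given relations immediately reach u_7, u_8, u_3.
From those, u_2 — 4 in total.
Nothing else is reachable above u_6; 4 in all.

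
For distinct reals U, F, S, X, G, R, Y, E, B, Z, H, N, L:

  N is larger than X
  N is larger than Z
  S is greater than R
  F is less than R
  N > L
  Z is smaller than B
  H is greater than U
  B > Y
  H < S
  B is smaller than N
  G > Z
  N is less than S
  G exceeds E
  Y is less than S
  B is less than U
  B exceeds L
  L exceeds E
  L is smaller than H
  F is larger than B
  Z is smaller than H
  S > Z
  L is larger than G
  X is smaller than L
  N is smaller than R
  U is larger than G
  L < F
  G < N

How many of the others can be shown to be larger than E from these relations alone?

The elements the relations force above E are G, L, B, U, N, F, R, H, S — no chain reaches any other.
That is 9.

9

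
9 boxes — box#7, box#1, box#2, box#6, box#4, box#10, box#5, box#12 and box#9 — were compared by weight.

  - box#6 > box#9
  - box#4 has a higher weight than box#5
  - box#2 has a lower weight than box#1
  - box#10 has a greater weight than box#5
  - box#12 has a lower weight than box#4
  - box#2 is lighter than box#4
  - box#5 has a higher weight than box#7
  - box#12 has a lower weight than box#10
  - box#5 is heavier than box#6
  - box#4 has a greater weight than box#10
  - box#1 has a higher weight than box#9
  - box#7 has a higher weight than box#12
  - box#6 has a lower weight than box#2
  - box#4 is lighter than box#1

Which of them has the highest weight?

box#12 is not greatest since box#12 < box#7; box#7 is not greatest since box#7 < box#5; box#9 is not greatest since box#9 < box#6; box#6 is not greatest since box#6 < box#2; box#2 is not greatest since box#2 < box#1; box#5 is not greatest since box#5 < box#4; box#10 is not greatest since box#10 < box#4; box#4 is not greatest since box#4 < box#1.
Only box#1 has nothing above it, so box#1 is the highest weight.

box#1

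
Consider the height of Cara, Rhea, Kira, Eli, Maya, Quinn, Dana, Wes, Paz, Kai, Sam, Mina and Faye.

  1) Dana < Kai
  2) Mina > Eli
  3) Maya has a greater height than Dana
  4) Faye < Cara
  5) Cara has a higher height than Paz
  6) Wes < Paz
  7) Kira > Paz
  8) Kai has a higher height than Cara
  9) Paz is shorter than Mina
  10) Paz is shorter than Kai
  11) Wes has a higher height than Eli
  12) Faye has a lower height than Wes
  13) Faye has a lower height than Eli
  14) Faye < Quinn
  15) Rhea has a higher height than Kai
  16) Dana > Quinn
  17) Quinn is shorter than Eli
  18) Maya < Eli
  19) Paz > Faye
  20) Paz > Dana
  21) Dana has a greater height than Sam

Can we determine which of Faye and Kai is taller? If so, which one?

Faye < Quinn and Quinn < Dana give Faye < Dana.
With Dana < Maya: Faye < Quinn < Dana < Maya.
With Maya < Eli: Faye < Quinn < Dana < Maya < Eli.
Then Eli < Wes extends the chain to Wes.
With Wes < Paz: Faye < Quinn < Dana < Maya < Eli < Wes < Paz.
Then Paz < Cara extends the chain to Cara.
Then Cara < Kai extends the chain to Kai.
So Kai is taller.

Kai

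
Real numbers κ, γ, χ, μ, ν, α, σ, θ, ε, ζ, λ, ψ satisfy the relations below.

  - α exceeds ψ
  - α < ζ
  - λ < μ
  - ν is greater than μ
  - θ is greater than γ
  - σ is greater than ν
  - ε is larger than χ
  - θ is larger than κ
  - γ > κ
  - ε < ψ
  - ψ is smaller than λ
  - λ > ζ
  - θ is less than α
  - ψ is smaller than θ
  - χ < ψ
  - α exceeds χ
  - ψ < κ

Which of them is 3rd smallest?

ψ

The consecutive relations fix a unique order: χ < ε < ψ < κ < γ < θ < α < ζ < λ < μ < ν < σ.
Counting 3 from the smallest end gives ψ.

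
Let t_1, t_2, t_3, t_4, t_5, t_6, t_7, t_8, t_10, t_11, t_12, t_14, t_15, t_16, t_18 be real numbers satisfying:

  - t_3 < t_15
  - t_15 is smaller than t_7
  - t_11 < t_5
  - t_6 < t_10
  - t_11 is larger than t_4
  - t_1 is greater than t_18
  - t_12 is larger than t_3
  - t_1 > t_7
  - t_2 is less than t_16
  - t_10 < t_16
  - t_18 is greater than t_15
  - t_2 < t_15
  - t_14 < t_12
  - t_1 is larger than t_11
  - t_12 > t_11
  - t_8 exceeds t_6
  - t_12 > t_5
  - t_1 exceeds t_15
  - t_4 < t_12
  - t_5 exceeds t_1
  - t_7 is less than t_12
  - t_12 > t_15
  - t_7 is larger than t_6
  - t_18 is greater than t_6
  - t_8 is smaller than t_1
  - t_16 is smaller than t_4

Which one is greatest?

Chaining downward from t_12: directly below it, t_3, t_15, t_14, t_4, t_7, t_11, t_5; then t_6, t_2, t_16, t_1; then t_10, t_18, t_8.
That covers every other element, and nothing is given above t_12, so t_12 is the greatest.

t_12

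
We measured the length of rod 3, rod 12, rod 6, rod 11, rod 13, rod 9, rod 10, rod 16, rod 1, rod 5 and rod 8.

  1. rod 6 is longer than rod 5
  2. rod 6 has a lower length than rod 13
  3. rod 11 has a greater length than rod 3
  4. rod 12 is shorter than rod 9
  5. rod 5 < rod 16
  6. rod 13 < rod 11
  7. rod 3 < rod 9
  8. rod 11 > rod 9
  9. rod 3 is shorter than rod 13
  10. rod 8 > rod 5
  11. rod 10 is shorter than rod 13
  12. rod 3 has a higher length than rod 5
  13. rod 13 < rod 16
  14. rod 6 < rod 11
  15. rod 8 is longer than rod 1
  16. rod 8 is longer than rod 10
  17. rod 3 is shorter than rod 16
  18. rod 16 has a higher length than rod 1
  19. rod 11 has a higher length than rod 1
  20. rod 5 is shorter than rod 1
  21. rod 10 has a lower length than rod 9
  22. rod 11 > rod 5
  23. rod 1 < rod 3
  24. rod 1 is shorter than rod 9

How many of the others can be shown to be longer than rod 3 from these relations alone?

4

The elements the relations force above rod 3 are rod 9, rod 13, rod 16, rod 11 — no chain reaches any other.
That is 4.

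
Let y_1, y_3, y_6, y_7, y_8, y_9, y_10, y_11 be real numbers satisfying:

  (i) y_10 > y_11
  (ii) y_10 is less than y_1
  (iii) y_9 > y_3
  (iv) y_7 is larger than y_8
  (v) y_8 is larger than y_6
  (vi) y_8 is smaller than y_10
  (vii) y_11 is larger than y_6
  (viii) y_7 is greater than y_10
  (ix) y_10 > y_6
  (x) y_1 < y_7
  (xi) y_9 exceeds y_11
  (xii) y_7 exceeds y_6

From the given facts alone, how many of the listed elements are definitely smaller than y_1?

4

From y_1 the given relations immediately reach y_10.
From those, y_6, y_11, y_8 — 4 in total.
No other element is forced below y_1 by the given relations, so the count is 4.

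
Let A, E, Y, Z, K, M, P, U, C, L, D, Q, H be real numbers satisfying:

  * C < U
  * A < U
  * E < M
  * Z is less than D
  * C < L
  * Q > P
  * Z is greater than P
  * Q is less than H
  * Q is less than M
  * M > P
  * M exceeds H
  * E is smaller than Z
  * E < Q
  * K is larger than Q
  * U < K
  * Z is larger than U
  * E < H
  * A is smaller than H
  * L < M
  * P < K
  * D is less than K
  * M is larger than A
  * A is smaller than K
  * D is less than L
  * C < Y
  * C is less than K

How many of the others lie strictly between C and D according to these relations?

2

Chaining upward from C reaches: U, Z, Y, L, K, M.
Chaining downward from D reaches: A, E, U, P, Z.
Strictly between C and D are those in both lists: U, Z — 2 elements.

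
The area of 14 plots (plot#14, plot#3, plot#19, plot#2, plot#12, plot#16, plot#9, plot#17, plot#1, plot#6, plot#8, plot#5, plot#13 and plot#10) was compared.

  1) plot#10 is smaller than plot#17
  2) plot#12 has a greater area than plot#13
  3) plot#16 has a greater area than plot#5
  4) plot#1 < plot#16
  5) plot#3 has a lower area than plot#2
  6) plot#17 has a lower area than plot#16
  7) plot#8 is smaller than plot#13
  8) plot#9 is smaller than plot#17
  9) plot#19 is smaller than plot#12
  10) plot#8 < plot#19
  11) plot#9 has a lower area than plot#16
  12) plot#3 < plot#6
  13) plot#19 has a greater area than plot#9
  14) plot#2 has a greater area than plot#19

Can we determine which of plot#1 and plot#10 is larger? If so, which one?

undetermined

Following every chain through plot#10: above plot#10 we get plot#17, plot#16.
plot#1 is not reached, and no chain runs the other way from plot#1 to plot#10.
So the given relations leave the order of plot#10 and plot#1 undetermined.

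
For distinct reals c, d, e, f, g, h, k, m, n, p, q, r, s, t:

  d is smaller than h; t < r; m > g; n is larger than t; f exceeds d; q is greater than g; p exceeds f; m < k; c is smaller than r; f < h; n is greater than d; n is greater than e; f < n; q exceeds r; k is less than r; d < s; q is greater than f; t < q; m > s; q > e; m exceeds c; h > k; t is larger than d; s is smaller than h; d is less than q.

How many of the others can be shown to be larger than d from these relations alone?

The elements the relations force above d are s, m, f, t, n, k, h, r, q, p — no chain reaches any other.
That is 10.

10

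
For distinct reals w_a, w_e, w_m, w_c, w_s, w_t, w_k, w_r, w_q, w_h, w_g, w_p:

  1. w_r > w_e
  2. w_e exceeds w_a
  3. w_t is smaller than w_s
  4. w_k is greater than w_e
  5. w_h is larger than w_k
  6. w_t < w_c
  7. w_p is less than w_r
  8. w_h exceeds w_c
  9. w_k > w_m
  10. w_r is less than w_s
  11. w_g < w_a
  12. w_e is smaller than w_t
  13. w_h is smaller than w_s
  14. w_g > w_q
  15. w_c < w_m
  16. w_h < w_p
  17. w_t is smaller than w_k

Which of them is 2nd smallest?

Chaining the given pairs: w_q < w_g < w_a < w_e < w_t < w_c < w_m < w_k < w_h < w_p < w_r < w_s.
The 2nd smallest is w_g.

w_g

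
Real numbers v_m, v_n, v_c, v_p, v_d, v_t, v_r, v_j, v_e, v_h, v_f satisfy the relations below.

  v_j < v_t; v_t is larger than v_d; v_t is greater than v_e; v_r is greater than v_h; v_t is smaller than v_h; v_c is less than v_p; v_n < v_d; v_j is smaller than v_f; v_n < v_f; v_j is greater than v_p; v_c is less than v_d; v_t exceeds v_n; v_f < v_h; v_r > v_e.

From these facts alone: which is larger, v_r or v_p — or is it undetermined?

v_p < v_j and v_j < v_t give v_p < v_t.
With v_t < v_h: v_p < v_j < v_t < v_h.
Then v_h < v_r extends the chain to v_r.
So v_r is larger.

v_r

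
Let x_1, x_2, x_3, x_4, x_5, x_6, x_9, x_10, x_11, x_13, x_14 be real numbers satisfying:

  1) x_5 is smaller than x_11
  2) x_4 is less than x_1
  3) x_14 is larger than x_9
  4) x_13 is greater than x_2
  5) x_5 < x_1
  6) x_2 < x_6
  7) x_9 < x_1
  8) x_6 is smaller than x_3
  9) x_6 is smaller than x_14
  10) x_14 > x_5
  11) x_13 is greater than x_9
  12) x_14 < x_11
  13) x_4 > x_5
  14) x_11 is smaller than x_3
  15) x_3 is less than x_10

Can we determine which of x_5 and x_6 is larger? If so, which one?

undetermined

Following every chain through x_5: above x_5 we get x_4, x_14, x_11, x_3, x_10, x_1.
x_6 is not reached, and no chain runs the other way from x_6 to x_5.
So the given relations leave the order of x_5 and x_6 undetermined.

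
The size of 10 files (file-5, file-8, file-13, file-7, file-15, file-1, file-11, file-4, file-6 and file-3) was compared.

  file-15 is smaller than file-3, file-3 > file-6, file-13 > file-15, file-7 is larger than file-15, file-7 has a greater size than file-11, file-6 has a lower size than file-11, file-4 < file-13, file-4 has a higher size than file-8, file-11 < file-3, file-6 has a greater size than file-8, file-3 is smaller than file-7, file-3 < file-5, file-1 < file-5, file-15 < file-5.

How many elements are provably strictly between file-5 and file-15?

The relations place file-15 below file-5. An element lies strictly between them when it is forced above file-15 and also forced below file-5.
Above file-15: {file-13, file-3, file-7}. Below file-5: {file-8, file-1, file-6, file-11, file-3}.
Intersection: {file-3} — 1.

1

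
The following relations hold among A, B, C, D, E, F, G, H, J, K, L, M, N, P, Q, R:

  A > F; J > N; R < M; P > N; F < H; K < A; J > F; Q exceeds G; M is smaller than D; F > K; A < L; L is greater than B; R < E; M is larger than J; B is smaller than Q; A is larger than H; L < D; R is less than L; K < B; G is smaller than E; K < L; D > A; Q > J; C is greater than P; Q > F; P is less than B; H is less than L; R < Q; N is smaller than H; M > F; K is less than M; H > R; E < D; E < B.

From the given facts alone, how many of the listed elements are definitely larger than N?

10

The elements the relations force above N are P, B, H, A, C, L, J, Q, M, D — no chain reaches any other.
That is 10.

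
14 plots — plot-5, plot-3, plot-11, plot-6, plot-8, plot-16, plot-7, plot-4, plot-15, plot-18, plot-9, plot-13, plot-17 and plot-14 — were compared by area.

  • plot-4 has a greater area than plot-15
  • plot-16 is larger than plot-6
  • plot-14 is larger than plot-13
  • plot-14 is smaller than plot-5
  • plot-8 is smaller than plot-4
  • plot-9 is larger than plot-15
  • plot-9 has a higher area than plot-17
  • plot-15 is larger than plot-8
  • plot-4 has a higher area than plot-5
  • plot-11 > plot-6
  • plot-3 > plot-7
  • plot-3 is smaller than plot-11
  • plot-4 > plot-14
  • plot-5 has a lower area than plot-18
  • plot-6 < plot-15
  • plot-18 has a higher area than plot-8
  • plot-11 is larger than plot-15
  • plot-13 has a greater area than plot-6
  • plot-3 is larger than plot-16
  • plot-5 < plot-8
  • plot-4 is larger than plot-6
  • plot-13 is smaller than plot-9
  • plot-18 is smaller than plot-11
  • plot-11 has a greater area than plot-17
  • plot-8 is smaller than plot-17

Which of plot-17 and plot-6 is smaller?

plot-6

The relevant relations are plot-6 < plot-13; plot-13 < plot-14; plot-14 < plot-5; plot-5 < plot-8; plot-8 < plot-17.
Chaining these gives plot-6 < plot-13 < plot-14 < plot-5 < plot-8 < plot-17.
So plot-6 < plot-17; plot-6 is the smaller of the two.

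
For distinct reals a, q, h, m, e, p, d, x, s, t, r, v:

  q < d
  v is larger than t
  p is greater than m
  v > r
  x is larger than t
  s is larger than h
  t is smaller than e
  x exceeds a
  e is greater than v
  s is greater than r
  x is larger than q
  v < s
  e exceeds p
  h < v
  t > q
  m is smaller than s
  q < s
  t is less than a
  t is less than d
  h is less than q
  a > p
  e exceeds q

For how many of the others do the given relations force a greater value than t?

6

From t the given relations immediately reach v, d, a, x, e.
From those, s — 6 in total.
No other element is forced above t by the given relations, so the count is 6.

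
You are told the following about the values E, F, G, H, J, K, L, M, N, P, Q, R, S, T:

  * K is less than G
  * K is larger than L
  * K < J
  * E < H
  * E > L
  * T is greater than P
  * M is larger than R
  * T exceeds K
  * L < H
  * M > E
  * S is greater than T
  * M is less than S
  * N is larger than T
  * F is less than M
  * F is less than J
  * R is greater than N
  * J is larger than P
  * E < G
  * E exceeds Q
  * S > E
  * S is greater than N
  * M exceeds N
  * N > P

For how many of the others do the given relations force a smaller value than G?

4

From G the given relations immediately reach K, E.
From those, L, Q — 4 in total.
Nothing else is reachable below G; 4 in all.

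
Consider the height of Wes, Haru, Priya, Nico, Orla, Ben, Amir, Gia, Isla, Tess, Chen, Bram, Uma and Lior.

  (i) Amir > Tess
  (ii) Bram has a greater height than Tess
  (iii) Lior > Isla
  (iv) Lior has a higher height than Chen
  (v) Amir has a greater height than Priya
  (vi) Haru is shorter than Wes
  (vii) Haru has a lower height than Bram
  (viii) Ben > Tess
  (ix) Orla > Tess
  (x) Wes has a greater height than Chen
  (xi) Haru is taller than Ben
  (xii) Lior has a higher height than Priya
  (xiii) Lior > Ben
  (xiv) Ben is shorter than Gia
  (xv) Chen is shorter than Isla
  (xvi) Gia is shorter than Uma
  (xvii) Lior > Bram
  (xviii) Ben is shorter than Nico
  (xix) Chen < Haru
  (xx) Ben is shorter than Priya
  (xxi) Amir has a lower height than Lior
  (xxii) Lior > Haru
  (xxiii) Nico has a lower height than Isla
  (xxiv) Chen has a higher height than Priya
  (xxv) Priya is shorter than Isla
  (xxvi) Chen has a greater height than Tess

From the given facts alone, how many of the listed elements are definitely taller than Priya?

7

The elements the relations force above Priya are Chen, Haru, Bram, Wes, Amir, Isla, Lior — no chain reaches any other.
That is 7.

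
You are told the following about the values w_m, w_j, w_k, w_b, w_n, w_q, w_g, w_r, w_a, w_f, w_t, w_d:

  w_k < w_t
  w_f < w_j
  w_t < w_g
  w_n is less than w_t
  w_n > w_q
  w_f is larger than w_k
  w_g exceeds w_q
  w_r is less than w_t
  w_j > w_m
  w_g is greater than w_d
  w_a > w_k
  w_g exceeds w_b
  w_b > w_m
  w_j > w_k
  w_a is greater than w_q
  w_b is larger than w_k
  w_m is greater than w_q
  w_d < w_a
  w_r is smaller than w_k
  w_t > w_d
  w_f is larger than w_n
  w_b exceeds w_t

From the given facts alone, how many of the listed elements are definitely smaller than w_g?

Directly below w_g: w_q, w_d, w_t, w_b.
One step further: w_r, w_k, w_m, w_n (8 so far).
Nothing else is reachable below w_g; 8 in all.

8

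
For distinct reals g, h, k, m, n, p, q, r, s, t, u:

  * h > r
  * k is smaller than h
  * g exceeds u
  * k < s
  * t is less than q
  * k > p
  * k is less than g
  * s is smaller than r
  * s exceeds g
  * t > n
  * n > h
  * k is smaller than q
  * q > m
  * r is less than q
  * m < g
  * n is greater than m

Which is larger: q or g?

q

Following the relations from g: g < s < r < h < n < t < q.
So g < q; q is the larger of the two.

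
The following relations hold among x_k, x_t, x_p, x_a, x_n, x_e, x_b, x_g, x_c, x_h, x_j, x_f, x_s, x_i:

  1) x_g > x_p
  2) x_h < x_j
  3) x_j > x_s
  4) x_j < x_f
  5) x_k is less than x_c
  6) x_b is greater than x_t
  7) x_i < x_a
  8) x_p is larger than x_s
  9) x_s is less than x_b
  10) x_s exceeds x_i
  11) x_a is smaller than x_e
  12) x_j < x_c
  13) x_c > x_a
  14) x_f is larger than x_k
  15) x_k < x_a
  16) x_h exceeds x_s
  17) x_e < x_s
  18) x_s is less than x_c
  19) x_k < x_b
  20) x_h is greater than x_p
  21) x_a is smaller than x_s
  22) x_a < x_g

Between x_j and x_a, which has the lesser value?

Link the given pairs in sequence: x_a < x_e; x_e < x_s; x_s < x_p; x_p < x_h; x_h < x_j.
Together: x_a < x_e < x_s < x_p < x_h < x_j.
So x_a < x_j; x_a is the smaller of the two.

x_a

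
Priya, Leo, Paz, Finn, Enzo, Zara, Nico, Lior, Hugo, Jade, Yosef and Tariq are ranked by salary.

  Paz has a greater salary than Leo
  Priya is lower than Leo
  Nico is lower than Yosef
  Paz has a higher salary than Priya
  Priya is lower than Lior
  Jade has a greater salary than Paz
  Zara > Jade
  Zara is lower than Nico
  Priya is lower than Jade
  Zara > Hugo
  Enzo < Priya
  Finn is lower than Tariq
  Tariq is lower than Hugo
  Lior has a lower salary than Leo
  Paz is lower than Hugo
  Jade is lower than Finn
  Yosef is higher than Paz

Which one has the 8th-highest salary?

Paz

Piecing the relations together gives one ordering: Enzo < Priya < Lior < Leo < Paz < Jade < Finn < Tariq < Hugo < Zara < Nico < Yosef.
The 8th largest is Paz.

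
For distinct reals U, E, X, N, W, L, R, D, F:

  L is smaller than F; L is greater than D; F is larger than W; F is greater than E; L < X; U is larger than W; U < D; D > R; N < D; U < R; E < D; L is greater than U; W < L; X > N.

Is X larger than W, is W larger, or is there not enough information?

Chaining the given relations: W < U < R < D < L < X.
So X is larger.

X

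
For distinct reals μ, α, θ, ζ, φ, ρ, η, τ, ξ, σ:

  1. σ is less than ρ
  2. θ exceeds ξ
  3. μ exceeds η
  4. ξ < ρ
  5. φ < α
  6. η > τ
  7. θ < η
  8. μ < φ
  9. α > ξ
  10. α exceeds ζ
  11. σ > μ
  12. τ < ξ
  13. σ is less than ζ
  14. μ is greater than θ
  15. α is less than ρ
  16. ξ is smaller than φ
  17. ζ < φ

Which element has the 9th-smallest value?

α

Piecing the relations together gives one ordering: τ < ξ < θ < η < μ < σ < ζ < φ < α < ρ.
The 9th smallest is α.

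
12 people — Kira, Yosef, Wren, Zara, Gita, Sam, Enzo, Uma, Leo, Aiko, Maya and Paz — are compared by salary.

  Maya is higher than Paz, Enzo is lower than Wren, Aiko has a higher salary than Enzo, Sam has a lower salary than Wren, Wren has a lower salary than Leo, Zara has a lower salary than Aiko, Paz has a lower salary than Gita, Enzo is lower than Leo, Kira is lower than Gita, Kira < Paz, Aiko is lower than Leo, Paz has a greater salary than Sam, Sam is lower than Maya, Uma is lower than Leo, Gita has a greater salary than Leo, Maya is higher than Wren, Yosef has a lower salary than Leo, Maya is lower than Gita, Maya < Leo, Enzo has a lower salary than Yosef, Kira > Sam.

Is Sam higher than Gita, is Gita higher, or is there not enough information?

Sam < Kira and Kira < Paz give Sam < Paz.
With Paz < Maya: Sam < Kira < Paz < Maya.
Then Maya < Leo extends the chain to Leo.
With Leo < Gita: Sam < Kira < Paz < Maya < Leo < Gita.
So Gita is higher.

Gita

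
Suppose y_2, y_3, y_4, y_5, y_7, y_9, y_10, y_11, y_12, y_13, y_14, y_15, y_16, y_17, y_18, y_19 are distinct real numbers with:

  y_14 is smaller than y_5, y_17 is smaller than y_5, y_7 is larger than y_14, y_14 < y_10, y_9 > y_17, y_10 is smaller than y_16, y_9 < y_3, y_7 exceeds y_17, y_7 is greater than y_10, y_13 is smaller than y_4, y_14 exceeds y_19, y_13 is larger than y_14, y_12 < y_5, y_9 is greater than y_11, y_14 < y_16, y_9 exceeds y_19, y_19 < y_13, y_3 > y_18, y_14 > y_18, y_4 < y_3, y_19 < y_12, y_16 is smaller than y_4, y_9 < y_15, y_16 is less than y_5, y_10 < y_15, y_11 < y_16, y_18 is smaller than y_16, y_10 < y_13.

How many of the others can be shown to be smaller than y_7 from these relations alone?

From y_7 the given relations immediately reach y_17, y_14, y_10.
From those, y_18, y_19 — 5 in total.
Nothing else is reachable below y_7; 5 in all.

5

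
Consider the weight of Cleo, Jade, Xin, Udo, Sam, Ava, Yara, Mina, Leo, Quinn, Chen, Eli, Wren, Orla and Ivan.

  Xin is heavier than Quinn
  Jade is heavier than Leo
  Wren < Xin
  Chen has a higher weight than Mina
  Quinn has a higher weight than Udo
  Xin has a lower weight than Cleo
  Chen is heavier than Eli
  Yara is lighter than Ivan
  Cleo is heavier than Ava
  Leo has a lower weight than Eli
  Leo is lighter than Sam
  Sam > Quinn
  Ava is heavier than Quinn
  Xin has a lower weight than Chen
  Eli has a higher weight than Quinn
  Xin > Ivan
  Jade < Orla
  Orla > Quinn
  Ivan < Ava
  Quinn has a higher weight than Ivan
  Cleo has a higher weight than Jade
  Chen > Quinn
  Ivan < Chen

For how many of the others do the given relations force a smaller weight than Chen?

The elements the relations force below Chen are Leo, Udo, Yara, Wren, Ivan, Quinn, Eli, Mina, Xin — no chain reaches any other.
That is 9.

9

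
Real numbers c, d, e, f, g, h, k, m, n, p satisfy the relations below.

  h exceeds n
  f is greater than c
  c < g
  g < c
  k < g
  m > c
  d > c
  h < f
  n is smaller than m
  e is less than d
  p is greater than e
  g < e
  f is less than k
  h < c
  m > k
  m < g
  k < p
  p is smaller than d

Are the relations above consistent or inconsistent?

Chaining the given relations yields c < f < k < m < g, so c < g. But one relation states g < c. These cannot both hold.

inconsistent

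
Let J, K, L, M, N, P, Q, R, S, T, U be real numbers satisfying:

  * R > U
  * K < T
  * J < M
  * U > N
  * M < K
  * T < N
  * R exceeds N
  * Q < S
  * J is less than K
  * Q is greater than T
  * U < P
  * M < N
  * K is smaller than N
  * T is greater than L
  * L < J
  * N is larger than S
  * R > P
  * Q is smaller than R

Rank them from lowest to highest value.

L < J < M < K < T < Q < S < N < U < P < R

Each adjacent pair is fixed by a given relation: L < J; J < M; M < K; K < T; T < Q; Q < S; S < N; N < U; U < P; P < R. Chaining them end to end gives the full order.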